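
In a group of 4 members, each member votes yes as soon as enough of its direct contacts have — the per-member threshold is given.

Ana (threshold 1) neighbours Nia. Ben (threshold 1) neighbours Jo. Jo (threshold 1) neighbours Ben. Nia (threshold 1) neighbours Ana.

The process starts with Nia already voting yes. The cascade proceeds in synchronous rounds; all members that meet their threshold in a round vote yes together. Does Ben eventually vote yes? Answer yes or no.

no

Round 1 — Nia votes yes (initial).
Round 2 — checking thresholds:
  Ana: 1 of 1 neighbours ≥ 1, votes yes.
Round 3 — no new yes votes; cascade stops.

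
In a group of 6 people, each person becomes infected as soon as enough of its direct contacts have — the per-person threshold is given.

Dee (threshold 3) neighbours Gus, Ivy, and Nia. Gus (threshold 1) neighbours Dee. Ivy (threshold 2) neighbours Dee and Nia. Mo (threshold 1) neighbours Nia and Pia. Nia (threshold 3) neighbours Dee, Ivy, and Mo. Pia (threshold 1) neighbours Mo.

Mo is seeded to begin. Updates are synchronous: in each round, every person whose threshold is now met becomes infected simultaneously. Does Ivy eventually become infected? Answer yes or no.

Round 1 — Mo becomes infected (initial).
Round 2 — checking thresholds:
  Nia: 1 of 3 neighbours < 3, not yet.
  Pia: 1 of 1 neighbours ≥ 1, becomes infected.
Round 3 — no new infections; cascade stops.

no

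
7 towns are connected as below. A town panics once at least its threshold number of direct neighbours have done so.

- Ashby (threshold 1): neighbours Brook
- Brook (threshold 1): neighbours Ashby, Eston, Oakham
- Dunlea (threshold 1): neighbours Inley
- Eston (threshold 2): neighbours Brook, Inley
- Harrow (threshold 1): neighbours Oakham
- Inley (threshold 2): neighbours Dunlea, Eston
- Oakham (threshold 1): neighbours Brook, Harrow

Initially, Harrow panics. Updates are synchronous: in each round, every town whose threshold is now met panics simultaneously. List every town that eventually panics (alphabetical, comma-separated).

Ashby, Brook, Harrow, Oakham

Round 1 — Harrow panics (initial).
Round 2 — checking thresholds:
  Oakham: 1 of 2 neighbours ≥ 1, panics.
Round 3 — checking thresholds:
  Brook: 1 of 3 neighbours ≥ 1, panics.
Round 4 — checking thresholds:
  Ashby: 1 of 1 neighbours ≥ 1, panics.
  Eston: 1 of 2 neighbours < 2, holds.
Round 5 — no new panics; cascade stops.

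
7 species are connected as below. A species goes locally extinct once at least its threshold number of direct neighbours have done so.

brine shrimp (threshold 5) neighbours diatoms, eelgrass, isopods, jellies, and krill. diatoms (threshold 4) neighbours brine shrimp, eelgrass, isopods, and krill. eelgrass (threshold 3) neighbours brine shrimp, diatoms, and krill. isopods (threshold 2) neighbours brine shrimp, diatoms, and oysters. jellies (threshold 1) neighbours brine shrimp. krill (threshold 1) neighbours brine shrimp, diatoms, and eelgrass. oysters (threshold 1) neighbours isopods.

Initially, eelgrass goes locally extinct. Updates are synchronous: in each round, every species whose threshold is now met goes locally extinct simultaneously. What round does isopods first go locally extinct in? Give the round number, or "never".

never

Round 1 — eelgrass goes locally extinct (initial).
Round 2 — checking thresholds:
  brine shrimp: 1 of 5 neighbours < 5, below threshold.
  diatoms: 1 of 4 neighbours < 4, below threshold.
  krill: 1 of 3 neighbours ≥ 1, goes locally extinct.
Round 3 — no new extinctions; cascade stops.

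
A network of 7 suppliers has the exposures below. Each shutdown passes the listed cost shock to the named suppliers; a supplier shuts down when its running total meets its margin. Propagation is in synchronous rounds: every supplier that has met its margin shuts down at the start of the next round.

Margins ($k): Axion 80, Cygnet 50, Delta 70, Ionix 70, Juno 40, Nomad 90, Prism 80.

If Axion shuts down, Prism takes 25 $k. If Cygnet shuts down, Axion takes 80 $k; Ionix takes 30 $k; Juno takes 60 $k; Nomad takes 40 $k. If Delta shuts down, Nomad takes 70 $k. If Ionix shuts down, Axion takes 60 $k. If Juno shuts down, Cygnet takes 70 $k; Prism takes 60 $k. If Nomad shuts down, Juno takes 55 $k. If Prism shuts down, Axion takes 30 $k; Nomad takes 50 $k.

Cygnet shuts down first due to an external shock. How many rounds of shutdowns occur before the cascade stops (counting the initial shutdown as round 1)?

4

Round 1 — Cygnet shuts down (initial).
  Axion: +80 → 80 ≥ 80
  Ionix: +30 → 30 < 70
  Juno: +60 → 60 ≥ 40
  Nomad: +40 → 40 < 90
Round 2 — Axion, Juno shut down.
  Prism: +25+60 → 85 ≥ 80
Round 3 — Prism shuts down.
  Nomad: +50 → 90 ≥ 90
Round 4 — Nomad shuts down.
No further shutdowns.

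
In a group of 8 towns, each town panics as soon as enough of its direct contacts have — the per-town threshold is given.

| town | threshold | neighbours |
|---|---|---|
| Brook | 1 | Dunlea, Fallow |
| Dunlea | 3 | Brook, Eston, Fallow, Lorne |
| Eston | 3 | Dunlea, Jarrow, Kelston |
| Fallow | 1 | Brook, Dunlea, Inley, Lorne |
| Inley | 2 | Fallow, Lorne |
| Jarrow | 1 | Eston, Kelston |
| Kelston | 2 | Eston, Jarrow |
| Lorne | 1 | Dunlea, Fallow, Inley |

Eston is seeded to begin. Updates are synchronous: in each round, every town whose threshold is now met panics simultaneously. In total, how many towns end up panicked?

3

Round 1 — Eston panics (initial).
Round 2 — checking thresholds:
  Dunlea: 1 of 4 neighbours < 3, holds.
  Jarrow: 1 of 2 neighbours ≥ 1, panics.
  Kelston: 1 of 2 neighbours < 2, holds.
Round 3 — checking thresholds:
  Dunlea: 1 of 4 neighbours < 3, holds.
  Kelston: 2 of 2 neighbours ≥ 2, panics.
Round 4 — no new panics; cascade stops.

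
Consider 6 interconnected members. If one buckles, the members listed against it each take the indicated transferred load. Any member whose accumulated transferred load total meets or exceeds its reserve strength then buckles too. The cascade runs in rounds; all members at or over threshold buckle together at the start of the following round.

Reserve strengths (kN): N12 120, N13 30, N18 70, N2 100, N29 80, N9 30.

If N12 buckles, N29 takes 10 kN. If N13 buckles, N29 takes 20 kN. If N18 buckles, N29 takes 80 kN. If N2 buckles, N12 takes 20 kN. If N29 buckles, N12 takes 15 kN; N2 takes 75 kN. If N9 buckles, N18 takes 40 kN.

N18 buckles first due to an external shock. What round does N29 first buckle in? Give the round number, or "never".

Round 1 — N18 buckles (initial).
  N29: +80 → 80 ≥ 80
Round 2 — N29 buckles.
  N12: +15 → 15 < 120
  N2: +75 → 75 < 100
No further bucklings.

2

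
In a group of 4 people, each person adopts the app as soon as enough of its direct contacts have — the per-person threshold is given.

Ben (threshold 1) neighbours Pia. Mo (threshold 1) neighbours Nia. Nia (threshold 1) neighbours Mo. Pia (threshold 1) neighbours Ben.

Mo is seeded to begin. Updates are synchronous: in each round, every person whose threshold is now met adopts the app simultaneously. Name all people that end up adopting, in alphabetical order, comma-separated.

Round 1 — Mo adopts the app (initial).
Round 2 — checking thresholds:
  Nia: 1 of 1 neighbours ≥ 1, adopts the app.
Round 3 — no new adoptions; cascade stops.

Mo, Nia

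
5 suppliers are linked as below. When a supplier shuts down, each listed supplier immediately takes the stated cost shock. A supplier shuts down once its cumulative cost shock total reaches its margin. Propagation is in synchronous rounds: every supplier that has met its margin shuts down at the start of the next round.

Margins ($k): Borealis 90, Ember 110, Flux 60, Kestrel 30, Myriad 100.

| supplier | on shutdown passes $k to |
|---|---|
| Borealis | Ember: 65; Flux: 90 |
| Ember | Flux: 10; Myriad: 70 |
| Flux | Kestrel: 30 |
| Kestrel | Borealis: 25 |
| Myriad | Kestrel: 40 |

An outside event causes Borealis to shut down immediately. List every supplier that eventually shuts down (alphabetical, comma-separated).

Round 1 — Borealis shuts down (initial).
  Ember: +65 → 65 < 110
  Flux: +90 → 90 ≥ 60
Round 2 — Flux shuts down.
  Kestrel: +30 → 30 ≥ 30
Round 3 — Kestrel shuts down.
No further shutdowns.

Borealis, Flux, Kestrel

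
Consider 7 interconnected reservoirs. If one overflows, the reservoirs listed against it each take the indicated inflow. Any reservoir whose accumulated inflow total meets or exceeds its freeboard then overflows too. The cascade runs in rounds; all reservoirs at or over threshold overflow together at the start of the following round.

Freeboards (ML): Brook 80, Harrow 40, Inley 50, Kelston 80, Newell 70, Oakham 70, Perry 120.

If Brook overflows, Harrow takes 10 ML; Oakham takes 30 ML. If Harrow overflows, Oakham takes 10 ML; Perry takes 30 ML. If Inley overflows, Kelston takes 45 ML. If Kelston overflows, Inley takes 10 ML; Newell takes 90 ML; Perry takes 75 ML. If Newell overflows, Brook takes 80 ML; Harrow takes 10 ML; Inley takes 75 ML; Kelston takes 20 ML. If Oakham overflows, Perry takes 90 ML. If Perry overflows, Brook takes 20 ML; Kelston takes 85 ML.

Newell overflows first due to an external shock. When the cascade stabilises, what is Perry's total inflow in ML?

0

Round 1 — Newell overflows (initial).
  Brook: +80 → 80 ≥ 80
  Harrow: +10 → 10 < 40
  Inley: +75 → 75 ≥ 50
  Kelston: +20 → 20 < 80
Round 2 — Brook, Inley overflow.
  Harrow: +10 → 20 < 40
  Kelston: +45 → 65 < 80
  Oakham: +30 → 30 < 70
No further overflows.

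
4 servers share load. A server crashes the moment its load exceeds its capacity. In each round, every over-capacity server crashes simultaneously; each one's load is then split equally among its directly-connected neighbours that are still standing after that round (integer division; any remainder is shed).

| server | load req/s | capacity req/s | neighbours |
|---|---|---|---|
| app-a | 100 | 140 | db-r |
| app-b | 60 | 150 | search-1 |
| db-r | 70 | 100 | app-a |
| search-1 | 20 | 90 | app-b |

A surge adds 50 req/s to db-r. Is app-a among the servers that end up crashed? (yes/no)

Round 1 — db-r at 120 > 100. db-r crashes.
  db-r sheds 120 req/s to app-a: 120 each.
    app-a: 100+120 = 220 > 140
Round 2 — app-a crashes.
  app-a sheds 220 req/s: no online neighbours, lost.
No further crashes.

yes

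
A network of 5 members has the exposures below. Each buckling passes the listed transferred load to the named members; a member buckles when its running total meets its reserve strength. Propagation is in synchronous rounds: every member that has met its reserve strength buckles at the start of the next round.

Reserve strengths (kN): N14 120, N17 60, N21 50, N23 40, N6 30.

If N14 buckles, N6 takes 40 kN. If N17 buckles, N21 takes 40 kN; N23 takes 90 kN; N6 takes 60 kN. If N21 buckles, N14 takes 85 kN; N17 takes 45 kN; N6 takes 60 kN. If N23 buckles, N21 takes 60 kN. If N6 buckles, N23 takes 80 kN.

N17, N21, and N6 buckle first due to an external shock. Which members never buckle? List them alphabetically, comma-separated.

Round 1 — N17, N21, N6 buckle (initial).
  N14: +85 → 85 < 120
  N23: +90+80 → 170 ≥ 40
Round 2 — N23 buckles.
No further bucklings.

N14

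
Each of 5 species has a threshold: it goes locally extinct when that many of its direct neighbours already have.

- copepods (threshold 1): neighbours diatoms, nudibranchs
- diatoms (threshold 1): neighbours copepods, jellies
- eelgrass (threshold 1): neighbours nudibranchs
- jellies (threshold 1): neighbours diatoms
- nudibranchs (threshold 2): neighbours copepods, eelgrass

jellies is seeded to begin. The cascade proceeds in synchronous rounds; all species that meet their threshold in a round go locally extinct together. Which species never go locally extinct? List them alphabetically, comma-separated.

Round 1 — jellies goes locally extinct (initial).
Round 2 — checking thresholds:
  diatoms: 1 of 2 neighbours ≥ 1, goes locally extinct.
Round 3 — checking thresholds:
  copepods: 1 of 2 neighbours ≥ 1, goes locally extinct.
Round 4 — no new extinctions; cascade stops.

eelgrass, nudibranchs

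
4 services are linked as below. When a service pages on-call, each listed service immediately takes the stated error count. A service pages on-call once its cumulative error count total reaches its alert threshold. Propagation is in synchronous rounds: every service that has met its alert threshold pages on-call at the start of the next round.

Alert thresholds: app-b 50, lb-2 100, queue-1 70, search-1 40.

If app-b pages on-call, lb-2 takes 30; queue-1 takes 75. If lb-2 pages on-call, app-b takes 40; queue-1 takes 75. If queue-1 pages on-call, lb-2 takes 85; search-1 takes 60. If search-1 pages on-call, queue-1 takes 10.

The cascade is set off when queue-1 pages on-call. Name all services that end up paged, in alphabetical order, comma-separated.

queue-1, search-1

Round 1 — queue-1 pages on-call (initial).
  lb-2: +85 → 85 < 100
  search-1: +60 → 60 ≥ 40
Round 2 — search-1 pages on-call.
No further pages.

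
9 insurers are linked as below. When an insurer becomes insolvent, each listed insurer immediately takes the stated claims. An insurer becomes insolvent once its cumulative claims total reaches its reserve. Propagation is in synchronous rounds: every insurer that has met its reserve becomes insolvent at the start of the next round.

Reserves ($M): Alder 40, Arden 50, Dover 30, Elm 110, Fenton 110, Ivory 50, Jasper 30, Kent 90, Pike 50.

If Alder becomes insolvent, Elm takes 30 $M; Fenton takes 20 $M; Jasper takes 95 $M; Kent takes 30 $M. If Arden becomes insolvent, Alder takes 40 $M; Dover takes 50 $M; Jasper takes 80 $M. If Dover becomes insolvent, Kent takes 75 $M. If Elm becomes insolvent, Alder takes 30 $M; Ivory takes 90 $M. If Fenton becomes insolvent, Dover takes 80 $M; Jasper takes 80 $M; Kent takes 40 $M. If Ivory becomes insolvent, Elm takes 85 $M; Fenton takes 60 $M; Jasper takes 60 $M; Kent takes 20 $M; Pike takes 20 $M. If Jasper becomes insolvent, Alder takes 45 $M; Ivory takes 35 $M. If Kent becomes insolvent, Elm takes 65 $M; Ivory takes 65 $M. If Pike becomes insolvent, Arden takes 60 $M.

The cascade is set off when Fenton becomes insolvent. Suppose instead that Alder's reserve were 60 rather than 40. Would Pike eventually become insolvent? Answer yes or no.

no

With Alder's reserve at 60:
Round 1 — Fenton becomes insolvent (initial).
  Dover: +80 → 80 ≥ 30
  Jasper: +80 → 80 ≥ 30
  Kent: +40 → 40 < 90
Round 2 — Dover, Jasper become insolvent.
  Alder: +45 → 45 < 60
  Ivory: +35 → 35 < 50
  Kent: +75 → 115 ≥ 90
Round 3 — Kent becomes insolvent.
  Elm: +65 → 65 < 110
  Ivory: +65 → 100 ≥ 50
Round 4 — Ivory becomes insolvent.
  Elm: +85 → 150 ≥ 110
  Pike: +20 → 20 < 50
Round 5 — Elm becomes insolvent.
  Alder: +30 → 75 ≥ 60
Round 6 — Alder becomes insolvent.
No further insolvencies.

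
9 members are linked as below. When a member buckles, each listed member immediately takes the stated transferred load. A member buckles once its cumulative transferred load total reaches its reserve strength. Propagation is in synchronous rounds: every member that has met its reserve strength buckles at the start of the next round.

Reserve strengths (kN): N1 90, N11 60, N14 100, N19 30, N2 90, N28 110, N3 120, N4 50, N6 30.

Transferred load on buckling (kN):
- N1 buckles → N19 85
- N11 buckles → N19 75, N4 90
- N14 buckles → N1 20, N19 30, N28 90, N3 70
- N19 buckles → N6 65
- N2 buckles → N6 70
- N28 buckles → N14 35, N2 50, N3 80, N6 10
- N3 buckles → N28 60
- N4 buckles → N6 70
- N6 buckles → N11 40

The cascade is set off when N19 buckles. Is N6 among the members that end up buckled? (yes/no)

yes

Round 1 — N19 buckles (initial).
  N6: +65 → 65 ≥ 30
Round 2 — N6 buckles.
  N11: +40 → 40 < 60
No further bucklings.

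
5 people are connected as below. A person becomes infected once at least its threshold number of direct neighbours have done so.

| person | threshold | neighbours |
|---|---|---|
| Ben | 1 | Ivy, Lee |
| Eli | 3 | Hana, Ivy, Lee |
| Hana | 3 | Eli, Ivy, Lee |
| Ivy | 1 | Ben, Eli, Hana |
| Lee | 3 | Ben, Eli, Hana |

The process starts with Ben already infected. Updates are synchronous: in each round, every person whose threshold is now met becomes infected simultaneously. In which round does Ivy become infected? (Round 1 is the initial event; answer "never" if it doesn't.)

Round 1 — Ben becomes infected (initial).
Round 2 — checking thresholds:
  Ivy: 1 of 3 neighbours ≥ 1, becomes infected.
  Lee: 1 of 3 neighbours < 3, below threshold.
Round 3 — no new infections; cascade stops.

2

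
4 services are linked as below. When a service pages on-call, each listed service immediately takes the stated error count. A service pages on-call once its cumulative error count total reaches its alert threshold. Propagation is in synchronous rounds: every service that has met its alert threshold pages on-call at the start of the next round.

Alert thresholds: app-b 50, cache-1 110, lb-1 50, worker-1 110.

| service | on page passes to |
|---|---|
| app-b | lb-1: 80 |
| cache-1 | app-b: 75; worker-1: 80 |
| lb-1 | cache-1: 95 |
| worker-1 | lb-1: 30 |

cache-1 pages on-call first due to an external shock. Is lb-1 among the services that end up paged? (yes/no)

yes

Round 1 — cache-1 pages on-call (initial).
  app-b: +75 → 75 ≥ 50
  worker-1: +80 → 80 < 110
Round 2 — app-b pages on-call.
  lb-1: +80 → 80 ≥ 50
Round 3 — lb-1 pages on-call.
No further pages.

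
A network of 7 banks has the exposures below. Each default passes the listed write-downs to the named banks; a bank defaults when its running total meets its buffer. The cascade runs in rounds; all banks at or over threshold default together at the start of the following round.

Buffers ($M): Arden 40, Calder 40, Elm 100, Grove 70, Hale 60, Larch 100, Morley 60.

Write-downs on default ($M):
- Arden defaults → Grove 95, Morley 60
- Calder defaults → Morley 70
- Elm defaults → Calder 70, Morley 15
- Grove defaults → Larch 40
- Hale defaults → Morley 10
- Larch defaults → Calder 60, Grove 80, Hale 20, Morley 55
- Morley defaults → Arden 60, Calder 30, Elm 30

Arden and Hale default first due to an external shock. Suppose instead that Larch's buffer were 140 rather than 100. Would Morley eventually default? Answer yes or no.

yes

With Larch's buffer at 140:
Round 1 — Arden, Hale default (initial).
  Grove: +95 → 95 ≥ 70
  Morley: +60+10 → 70 ≥ 60
Round 2 — Grove, Morley default.
  Calder: +30 → 30 < 40
  Elm: +30 → 30 < 100
  Larch: +40 → 40 < 140
No further defaults.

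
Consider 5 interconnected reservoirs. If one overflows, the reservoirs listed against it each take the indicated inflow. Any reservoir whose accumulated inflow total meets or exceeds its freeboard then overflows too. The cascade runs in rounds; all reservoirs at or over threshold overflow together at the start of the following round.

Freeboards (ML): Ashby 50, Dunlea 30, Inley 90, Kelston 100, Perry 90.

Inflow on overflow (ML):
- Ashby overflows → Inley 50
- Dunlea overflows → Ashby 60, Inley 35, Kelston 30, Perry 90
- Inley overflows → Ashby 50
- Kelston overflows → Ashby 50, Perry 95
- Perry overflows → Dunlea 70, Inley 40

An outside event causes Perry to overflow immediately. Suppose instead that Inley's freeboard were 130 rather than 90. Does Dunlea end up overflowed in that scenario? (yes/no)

With Inley's freeboard at 130:
Round 1 — Perry overflows (initial).
  Dunlea: +70 → 70 ≥ 30
  Inley: +40 → 40 < 130
Round 2 — Dunlea overflows.
  Ashby: +60 → 60 ≥ 50
  Inley: +35 → 75 < 130
  Kelston: +30 → 30 < 100
Round 3 — Ashby overflows.
  Inley: +50 → 125 < 130
No further overflows.

yes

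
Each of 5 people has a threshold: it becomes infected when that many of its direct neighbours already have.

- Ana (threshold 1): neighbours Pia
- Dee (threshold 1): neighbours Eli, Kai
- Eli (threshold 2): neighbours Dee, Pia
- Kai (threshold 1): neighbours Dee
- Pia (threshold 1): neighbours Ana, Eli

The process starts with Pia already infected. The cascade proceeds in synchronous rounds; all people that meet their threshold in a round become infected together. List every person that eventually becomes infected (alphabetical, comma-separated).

Round 1 — Pia becomes infected (initial).
Round 2 — checking thresholds:
  Ana: 1 of 1 neighbours ≥ 1, becomes infected.
  Eli: 1 of 2 neighbours < 2, not yet.
Round 3 — no new infections; cascade stops.

Ana, Pia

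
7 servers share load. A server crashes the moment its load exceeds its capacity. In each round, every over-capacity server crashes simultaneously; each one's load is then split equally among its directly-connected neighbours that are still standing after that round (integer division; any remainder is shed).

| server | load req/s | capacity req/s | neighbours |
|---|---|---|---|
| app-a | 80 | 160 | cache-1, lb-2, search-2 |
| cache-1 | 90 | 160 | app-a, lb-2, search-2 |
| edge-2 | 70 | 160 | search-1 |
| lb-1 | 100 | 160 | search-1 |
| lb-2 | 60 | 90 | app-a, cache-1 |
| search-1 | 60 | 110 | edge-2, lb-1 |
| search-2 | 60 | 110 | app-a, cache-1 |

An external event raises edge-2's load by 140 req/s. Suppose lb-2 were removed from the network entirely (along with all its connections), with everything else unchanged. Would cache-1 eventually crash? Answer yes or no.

no

With lb-2 removed:
Round 1 — edge-2 at 210 > 160. edge-2 crashes.
  edge-2 sheds 210 req/s to search-1: 210 each.
    search-1: 60+210 = 270 > 110
Round 2 — search-1 crashes.
  search-1 sheds 270 req/s to lb-1: 270 each.
    lb-1: 100+270 = 370 > 160
Round 3 — lb-1 crashes.
  lb-1 sheds 370 req/s: no online neighbours, lost.
No further crashes.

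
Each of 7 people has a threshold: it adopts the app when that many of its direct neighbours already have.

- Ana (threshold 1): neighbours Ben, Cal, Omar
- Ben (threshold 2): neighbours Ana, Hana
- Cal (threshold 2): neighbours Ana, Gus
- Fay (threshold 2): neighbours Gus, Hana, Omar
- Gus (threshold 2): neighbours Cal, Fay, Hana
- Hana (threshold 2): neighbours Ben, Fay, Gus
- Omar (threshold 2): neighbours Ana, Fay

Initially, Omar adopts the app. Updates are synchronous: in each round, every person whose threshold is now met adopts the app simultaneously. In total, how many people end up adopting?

Round 1 — Omar adopts the app (initial).
Round 2 — checking thresholds:
  Ana: 1 of 3 neighbours ≥ 1, adopts the app.
  Fay: 1 of 3 neighbours < 2, below threshold.
Round 3 — no new adoptions; cascade stops.

2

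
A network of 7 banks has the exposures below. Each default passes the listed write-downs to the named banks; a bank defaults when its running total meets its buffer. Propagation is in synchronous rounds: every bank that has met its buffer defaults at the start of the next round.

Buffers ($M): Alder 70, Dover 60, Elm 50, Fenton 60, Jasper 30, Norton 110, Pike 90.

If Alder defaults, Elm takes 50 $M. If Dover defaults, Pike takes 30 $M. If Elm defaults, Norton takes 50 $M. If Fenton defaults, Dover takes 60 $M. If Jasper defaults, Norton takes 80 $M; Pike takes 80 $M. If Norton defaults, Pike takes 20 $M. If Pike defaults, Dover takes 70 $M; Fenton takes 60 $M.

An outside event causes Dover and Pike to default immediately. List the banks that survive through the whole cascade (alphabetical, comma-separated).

Alder, Elm, Jasper, Norton

Round 1 — Dover, Pike default (initial).
  Fenton: +60 → 60 ≥ 60
Round 2 — Fenton defaults.
No further defaults.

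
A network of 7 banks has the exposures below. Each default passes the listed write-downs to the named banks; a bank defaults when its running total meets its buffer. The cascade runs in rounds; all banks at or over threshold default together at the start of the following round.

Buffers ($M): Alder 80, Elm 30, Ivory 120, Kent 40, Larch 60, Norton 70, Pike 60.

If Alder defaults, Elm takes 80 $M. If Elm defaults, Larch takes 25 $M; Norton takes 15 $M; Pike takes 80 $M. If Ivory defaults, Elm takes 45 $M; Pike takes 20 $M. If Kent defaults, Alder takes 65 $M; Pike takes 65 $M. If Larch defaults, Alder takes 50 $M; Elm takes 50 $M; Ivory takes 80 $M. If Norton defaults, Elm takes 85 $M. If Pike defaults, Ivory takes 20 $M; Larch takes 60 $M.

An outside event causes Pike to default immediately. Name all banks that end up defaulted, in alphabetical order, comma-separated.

Elm, Larch, Pike

Round 1 — Pike defaults (initial).
  Ivory: +20 → 20 < 120
  Larch: +60 → 60 ≥ 60
Round 2 — Larch defaults.
  Alder: +50 → 50 < 80
  Elm: +50 → 50 ≥ 30
  Ivory: +80 → 100 < 120
Round 3 — Elm defaults.
  Norton: +15 → 15 < 70
No further defaults.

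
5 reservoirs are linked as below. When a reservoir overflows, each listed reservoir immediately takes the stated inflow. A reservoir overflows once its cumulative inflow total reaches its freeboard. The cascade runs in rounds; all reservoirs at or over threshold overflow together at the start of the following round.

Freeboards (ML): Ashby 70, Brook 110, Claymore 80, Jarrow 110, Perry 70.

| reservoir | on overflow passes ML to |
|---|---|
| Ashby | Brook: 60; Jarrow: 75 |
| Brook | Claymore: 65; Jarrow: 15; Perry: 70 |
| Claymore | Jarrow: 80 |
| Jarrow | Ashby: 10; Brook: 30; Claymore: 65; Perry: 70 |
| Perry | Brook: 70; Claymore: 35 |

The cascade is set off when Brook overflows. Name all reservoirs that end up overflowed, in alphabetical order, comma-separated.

Brook, Claymore, Perry

Round 1 — Brook overflows (initial).
  Claymore: +65 → 65 < 80
  Jarrow: +15 → 15 < 110
  Perry: +70 → 70 ≥ 70
Round 2 — Perry overflows.
  Claymore: +35 → 100 ≥ 80
Round 3 — Claymore overflows.
  Jarrow: +80 → 95 < 110
No further overflows.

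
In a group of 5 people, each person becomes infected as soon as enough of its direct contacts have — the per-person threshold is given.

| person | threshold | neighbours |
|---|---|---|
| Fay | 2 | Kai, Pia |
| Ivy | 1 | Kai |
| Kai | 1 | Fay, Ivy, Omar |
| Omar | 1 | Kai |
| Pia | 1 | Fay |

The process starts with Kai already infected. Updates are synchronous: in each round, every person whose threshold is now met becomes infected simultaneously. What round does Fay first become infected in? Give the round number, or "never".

never

Round 1 — Kai becomes infected (initial).
Round 2 — checking thresholds:
  Fay: 1 of 2 neighbours < 2, not yet.
  Ivy: 1 of 1 neighbours ≥ 1, becomes infected.
  Omar: 1 of 1 neighbours ≥ 1, becomes infected.
Round 3 — no new infections; cascade stops.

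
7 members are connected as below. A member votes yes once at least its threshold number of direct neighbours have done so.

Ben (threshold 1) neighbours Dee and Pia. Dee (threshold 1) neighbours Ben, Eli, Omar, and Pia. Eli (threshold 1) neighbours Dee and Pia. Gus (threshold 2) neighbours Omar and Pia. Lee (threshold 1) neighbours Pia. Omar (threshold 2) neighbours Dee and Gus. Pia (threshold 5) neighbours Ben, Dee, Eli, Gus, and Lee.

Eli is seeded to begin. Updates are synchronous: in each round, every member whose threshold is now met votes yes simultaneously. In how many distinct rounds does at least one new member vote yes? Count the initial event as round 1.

Round 1 — Eli votes yes (initial).
Round 2 — checking thresholds:
  Dee: 1 of 4 neighbours ≥ 1, votes yes.
  Pia: 1 of 5 neighbours < 5, holds.
Round 3 — checking thresholds:
  Ben: 1 of 2 neighbours ≥ 1, votes yes.
  Omar: 1 of 2 neighbours < 2, holds.
  Pia: 2 of 5 neighbours < 5, holds.
Round 4 — no new yes votes; cascade stops.

3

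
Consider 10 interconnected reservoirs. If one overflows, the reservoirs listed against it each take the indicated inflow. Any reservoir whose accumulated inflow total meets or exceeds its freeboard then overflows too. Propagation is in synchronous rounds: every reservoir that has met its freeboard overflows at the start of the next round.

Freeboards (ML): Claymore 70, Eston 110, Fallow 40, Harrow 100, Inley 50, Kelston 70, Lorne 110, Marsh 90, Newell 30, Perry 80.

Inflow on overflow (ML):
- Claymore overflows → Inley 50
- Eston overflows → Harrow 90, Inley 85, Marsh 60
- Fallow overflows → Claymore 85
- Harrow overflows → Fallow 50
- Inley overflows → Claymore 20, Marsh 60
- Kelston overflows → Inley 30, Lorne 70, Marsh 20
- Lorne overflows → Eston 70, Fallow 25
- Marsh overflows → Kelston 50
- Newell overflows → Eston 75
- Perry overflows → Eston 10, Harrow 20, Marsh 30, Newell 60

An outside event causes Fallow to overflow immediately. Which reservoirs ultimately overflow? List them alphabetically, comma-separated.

Claymore, Fallow, Inley

Round 1 — Fallow overflows (initial).
  Claymore: +85 → 85 ≥ 70
Round 2 — Claymore overflows.
  Inley: +50 → 50 ≥ 50
Round 3 — Inley overflows.
  Marsh: +60 → 60 < 90
No further overflows.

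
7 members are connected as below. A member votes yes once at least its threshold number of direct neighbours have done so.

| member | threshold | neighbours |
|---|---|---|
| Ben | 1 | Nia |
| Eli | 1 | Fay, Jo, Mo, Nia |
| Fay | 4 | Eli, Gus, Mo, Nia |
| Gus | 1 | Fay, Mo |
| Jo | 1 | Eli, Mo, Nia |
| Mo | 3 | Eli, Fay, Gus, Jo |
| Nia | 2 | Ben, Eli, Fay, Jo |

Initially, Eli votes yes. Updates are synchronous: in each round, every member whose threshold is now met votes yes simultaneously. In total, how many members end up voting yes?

4

Round 1 — Eli votes yes (initial).
Round 2 — checking thresholds:
  Fay: 1 of 4 neighbours < 4, holds.
  Jo: 1 of 3 neighbours ≥ 1, votes yes.
  Mo: 1 of 4 neighbours < 3, holds.
  Nia: 1 of 4 neighbours < 2, holds.
Round 3 — checking thresholds:
  Fay: 1 of 4 neighbours < 4, holds.
  Mo: 2 of 4 neighbours < 3, holds.
  Nia: 2 of 4 neighbours ≥ 2, votes yes.
Round 4 — checking thresholds:
  Ben: 1 of 1 neighbours ≥ 1, votes yes.
  Fay: 2 of 4 neighbours < 4, holds.
  Mo: 2 of 4 neighbours < 3, holds.
Round 5 — no new yes votes; cascade stops.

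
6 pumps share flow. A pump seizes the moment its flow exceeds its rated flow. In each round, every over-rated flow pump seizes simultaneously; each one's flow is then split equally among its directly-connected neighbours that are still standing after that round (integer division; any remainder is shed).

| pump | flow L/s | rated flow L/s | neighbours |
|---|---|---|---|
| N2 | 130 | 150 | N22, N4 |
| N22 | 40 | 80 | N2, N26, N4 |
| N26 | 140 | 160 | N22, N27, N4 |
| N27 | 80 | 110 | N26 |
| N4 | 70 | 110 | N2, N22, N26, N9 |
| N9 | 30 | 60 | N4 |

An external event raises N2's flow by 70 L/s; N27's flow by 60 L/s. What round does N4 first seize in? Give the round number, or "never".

Round 1 — N2 at 200 > 150; N27 at 140 > 110. N2, N27 seize.
  N2 sheds 200 L/s to N22, N4: 100 each.
    N22: 40+100 = 140 > 80
    N4: 70+100 = 170 > 110
  N27 sheds 140 L/s to N26: 140 each.
    N26: 140+140 = 280 > 160
Round 2 — N22, N26, N4 seize.
  N22 sheds 140 L/s: no online neighbours, lost.
  N26 sheds 280 L/s: no online neighbours, lost.
  N4 sheds 170 L/s to N9: 170 each.
    N9: 30+170 = 200 > 60
Round 3 — N9 seizes.
  N9 sheds 200 L/s: no online neighbours, lost.
No further seizures.

2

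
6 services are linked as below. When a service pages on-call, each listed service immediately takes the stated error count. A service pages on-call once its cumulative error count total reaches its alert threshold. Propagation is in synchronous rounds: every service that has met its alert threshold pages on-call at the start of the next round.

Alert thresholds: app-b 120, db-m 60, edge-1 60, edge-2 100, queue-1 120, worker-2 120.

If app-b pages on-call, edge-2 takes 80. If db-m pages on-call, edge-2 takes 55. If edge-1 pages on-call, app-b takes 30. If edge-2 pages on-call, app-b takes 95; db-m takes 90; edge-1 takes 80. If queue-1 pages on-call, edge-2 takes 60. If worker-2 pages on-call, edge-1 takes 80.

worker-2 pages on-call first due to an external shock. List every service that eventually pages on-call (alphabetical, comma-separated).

edge-1, worker-2

Round 1 — worker-2 pages on-call (initial).
  edge-1: +80 → 80 ≥ 60
Round 2 — edge-1 pages on-call.
  app-b: +30 → 30 < 120
No further pages.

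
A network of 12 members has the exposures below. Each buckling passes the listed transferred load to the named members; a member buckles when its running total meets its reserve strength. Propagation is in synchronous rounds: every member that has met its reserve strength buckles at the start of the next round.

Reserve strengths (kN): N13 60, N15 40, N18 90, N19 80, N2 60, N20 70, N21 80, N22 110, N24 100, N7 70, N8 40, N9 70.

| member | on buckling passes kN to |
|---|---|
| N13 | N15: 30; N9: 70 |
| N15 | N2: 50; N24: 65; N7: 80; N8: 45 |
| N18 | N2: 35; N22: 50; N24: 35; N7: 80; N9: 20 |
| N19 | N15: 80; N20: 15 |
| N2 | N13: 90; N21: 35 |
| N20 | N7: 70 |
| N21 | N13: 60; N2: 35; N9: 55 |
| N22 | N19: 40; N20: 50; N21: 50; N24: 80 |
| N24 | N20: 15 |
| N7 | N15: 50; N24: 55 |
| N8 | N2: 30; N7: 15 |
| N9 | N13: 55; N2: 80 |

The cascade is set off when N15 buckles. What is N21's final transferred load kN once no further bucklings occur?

35

Round 1 — N15 buckles (initial).
  N2: +50 → 50 < 60
  N24: +65 → 65 < 100
  N7: +80 → 80 ≥ 70
  N8: +45 → 45 ≥ 40
Round 2 — N7, N8 buckle.
  N2: +30 → 80 ≥ 60
  N24: +55 → 120 ≥ 100
Round 3 — N2, N24 buckle.
  N13: +90 → 90 ≥ 60
  N20: +15 → 15 < 70
  N21: +35 → 35 < 80
Round 4 — N13 buckles.
  N9: +70 → 70 ≥ 70
Round 5 — N9 buckles.
No further bucklings.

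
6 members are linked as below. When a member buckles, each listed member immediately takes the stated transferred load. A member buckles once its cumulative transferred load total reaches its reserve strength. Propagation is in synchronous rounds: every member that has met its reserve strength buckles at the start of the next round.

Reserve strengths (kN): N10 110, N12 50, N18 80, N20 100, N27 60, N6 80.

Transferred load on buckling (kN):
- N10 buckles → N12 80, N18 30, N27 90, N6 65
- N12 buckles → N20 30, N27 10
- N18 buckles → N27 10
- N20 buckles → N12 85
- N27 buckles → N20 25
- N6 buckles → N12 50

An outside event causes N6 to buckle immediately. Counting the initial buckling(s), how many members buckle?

Round 1 — N6 buckles (initial).
  N12: +50 → 50 ≥ 50
Round 2 — N12 buckles.
  N20: +30 → 30 < 100
  N27: +10 → 10 < 60
No further bucklings.

2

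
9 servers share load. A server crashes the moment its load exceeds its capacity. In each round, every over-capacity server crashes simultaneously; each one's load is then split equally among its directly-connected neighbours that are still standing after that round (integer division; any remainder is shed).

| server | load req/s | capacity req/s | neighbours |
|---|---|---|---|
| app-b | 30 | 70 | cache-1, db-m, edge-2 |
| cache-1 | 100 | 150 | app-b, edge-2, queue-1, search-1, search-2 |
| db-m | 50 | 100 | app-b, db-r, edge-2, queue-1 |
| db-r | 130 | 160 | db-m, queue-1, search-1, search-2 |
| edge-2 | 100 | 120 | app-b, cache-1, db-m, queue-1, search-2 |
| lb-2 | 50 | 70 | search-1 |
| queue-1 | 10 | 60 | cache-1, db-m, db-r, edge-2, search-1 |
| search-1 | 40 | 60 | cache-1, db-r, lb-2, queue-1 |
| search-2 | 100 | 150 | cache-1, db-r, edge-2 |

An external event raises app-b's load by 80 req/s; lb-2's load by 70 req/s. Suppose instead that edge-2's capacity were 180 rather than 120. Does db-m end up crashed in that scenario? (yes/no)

yes

With edge-2's capacity at 180:
Round 1 — app-b at 110 > 70; lb-2 at 120 > 70. app-b, lb-2 crash.
  app-b sheds 110 req/s to cache-1, db-m, edge-2: 36 each (2 lost).
    cache-1: 100+36 = 136 ≤ 150
    db-m: 50+36 = 86 ≤ 100
    edge-2: 100+36 = 136 ≤ 180
  lb-2 sheds 120 req/s to search-1: 120 each.
    search-1: 40+120 = 160 > 60
Round 2 — search-1 crashes.
  search-1 sheds 160 req/s to cache-1, db-r, queue-1: 53 each (1 lost).
    cache-1: 136+53 = 189 > 150
    db-r: 130+53 = 183 > 160
    queue-1: 10+53 = 63 > 60
Round 3 — cache-1, db-r, queue-1 crash.
  cache-1 sheds 189 req/s to edge-2, search-2: 94 each (1 lost).
    edge-2: 136+94 = 230 > 180
    search-2: 100+94 = 194 > 150
  db-r sheds 183 req/s to db-m, search-2: 91 each (1 lost).
    db-m: 86+91 = 177 > 100
    search-2: 194+91 = 285 > 150
  queue-1 sheds 63 req/s to db-m, edge-2: 31 each (1 lost).
    db-m: 177+31 = 208 > 100
    edge-2: 230+31 = 261 > 180
Round 4 — db-m, edge-2, search-2 crash.
  db-m sheds 208 req/s: no online neighbours, lost.
  edge-2 sheds 261 req/s: no online neighbours, lost.
  search-2 sheds 285 req/s: no online neighbours, lost.
No further crashes.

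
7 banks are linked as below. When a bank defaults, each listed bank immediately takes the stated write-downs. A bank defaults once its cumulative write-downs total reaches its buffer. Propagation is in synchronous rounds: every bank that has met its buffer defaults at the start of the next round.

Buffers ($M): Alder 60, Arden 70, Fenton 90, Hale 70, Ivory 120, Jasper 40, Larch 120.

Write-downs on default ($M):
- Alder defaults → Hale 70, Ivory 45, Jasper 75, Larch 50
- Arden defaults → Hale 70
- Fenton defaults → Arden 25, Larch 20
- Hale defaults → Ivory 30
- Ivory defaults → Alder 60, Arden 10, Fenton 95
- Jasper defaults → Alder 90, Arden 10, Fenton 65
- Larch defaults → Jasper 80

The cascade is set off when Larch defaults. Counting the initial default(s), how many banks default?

4

Round 1 — Larch defaults (initial).
  Jasper: +80 → 80 ≥ 40
Round 2 — Jasper defaults.
  Alder: +90 → 90 ≥ 60
  Arden: +10 → 10 < 70
  Fenton: +65 → 65 < 90
Round 3 — Alder defaults.
  Hale: +70 → 70 ≥ 70
  Ivory: +45 → 45 < 120
Round 4 — Hale defaults.
  Ivory: +30 → 75 < 120
No further defaults.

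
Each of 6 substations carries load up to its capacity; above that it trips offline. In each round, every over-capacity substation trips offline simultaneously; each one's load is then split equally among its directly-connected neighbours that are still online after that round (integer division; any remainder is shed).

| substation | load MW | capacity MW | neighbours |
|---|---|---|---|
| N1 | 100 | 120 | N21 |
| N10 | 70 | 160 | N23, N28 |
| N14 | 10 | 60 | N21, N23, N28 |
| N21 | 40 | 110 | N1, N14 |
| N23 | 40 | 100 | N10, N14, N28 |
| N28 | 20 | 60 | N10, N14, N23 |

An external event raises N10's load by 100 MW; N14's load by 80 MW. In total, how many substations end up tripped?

4

Round 1 — N10 at 170 > 160; N14 at 90 > 60. N10, N14 trip offline.
  N10 sheds 170 MW to N23, N28: 85 each.
    N23: 40+85 = 125 > 100
    N28: 20+85 = 105 > 60
  N14 sheds 90 MW to N21, N23, N28: 30 each.
    N21: 40+30 = 70 ≤ 110
    N23: 125+30 = 155 > 100
    N28: 105+30 = 135 > 60
Round 2 — N23, N28 trip offline.
  N23 sheds 155 MW: no online neighbours, lost.
  N28 sheds 135 MW: no online neighbours, lost.
No further trips.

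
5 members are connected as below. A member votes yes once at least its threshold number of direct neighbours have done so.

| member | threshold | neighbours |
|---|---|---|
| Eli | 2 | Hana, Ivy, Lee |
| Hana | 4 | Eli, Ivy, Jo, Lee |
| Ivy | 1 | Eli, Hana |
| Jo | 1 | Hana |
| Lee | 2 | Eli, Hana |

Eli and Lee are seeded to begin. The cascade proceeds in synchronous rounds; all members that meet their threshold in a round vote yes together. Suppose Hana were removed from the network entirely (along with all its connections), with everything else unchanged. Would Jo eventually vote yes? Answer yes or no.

no

With Hana removed:
Round 1 — Eli, Lee vote yes (initial).
Round 2 — checking thresholds:
  Ivy: 1 of 1 neighbours ≥ 1, votes yes.
Round 3 — no new yes votes; cascade stops.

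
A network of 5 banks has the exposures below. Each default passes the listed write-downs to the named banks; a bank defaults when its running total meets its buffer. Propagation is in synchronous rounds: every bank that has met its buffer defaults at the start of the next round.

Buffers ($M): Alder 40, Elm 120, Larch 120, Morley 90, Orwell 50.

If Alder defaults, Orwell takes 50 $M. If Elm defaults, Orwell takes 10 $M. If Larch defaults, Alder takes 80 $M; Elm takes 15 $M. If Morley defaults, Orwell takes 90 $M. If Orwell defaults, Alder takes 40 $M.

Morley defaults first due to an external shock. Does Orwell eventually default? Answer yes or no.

Round 1 — Morley defaults (initial).
  Orwell: +90 → 90 ≥ 50
Round 2 — Orwell defaults.
  Alder: +40 → 40 ≥ 40
Round 3 — Alder defaults.
No further defaults.

yes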